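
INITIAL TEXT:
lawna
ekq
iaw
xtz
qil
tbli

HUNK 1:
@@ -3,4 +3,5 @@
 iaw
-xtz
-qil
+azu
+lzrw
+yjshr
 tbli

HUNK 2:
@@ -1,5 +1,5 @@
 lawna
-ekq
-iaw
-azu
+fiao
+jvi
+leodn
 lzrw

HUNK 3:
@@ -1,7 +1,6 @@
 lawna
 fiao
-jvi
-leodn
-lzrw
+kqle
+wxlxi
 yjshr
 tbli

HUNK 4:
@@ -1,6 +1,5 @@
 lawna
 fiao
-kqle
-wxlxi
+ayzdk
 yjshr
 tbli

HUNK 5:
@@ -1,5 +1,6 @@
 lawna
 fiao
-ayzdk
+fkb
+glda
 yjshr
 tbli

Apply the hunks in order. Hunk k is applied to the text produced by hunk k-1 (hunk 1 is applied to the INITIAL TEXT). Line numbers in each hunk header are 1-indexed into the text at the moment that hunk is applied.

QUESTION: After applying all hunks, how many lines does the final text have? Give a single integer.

Hunk 1: at line 3 remove [xtz,qil] add [azu,lzrw,yjshr] -> 7 lines: lawna ekq iaw azu lzrw yjshr tbli
Hunk 2: at line 1 remove [ekq,iaw,azu] add [fiao,jvi,leodn] -> 7 lines: lawna fiao jvi leodn lzrw yjshr tbli
Hunk 3: at line 1 remove [jvi,leodn,lzrw] add [kqle,wxlxi] -> 6 lines: lawna fiao kqle wxlxi yjshr tbli
Hunk 4: at line 1 remove [kqle,wxlxi] add [ayzdk] -> 5 lines: lawna fiao ayzdk yjshr tbli
Hunk 5: at line 1 remove [ayzdk] add [fkb,glda] -> 6 lines: lawna fiao fkb glda yjshr tbli
Final line count: 6

Answer: 6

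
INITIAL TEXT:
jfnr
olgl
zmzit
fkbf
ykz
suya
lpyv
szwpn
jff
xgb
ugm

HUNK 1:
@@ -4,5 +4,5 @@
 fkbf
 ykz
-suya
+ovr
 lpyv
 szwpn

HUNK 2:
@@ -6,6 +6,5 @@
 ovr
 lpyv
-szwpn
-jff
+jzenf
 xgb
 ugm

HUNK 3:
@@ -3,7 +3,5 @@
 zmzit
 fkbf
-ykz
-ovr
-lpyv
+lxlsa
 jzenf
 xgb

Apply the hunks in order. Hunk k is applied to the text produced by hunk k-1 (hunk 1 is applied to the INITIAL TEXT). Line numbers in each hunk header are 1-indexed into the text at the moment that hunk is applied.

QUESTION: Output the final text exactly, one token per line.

Hunk 1: at line 4 remove [suya] add [ovr] -> 11 lines: jfnr olgl zmzit fkbf ykz ovr lpyv szwpn jff xgb ugm
Hunk 2: at line 6 remove [szwpn,jff] add [jzenf] -> 10 lines: jfnr olgl zmzit fkbf ykz ovr lpyv jzenf xgb ugm
Hunk 3: at line 3 remove [ykz,ovr,lpyv] add [lxlsa] -> 8 lines: jfnr olgl zmzit fkbf lxlsa jzenf xgb ugm

Answer: jfnr
olgl
zmzit
fkbf
lxlsa
jzenf
xgb
ugm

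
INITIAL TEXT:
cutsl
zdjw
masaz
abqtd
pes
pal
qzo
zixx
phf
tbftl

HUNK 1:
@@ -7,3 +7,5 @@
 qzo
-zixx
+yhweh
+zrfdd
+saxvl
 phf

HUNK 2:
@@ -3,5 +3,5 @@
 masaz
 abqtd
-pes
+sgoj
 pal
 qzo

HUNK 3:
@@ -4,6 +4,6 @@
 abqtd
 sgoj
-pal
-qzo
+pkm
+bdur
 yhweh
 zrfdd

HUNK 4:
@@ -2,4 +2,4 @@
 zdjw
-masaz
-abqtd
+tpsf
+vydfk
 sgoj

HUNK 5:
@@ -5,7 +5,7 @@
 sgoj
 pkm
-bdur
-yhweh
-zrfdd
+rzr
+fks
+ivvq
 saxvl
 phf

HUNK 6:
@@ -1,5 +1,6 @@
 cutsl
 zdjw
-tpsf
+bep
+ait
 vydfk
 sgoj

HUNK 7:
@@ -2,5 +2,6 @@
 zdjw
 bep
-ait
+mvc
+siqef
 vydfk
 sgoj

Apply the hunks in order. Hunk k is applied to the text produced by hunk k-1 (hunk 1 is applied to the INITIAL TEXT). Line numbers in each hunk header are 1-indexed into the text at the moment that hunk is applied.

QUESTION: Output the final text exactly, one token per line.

Answer: cutsl
zdjw
bep
mvc
siqef
vydfk
sgoj
pkm
rzr
fks
ivvq
saxvl
phf
tbftl

Derivation:
Hunk 1: at line 7 remove [zixx] add [yhweh,zrfdd,saxvl] -> 12 lines: cutsl zdjw masaz abqtd pes pal qzo yhweh zrfdd saxvl phf tbftl
Hunk 2: at line 3 remove [pes] add [sgoj] -> 12 lines: cutsl zdjw masaz abqtd sgoj pal qzo yhweh zrfdd saxvl phf tbftl
Hunk 3: at line 4 remove [pal,qzo] add [pkm,bdur] -> 12 lines: cutsl zdjw masaz abqtd sgoj pkm bdur yhweh zrfdd saxvl phf tbftl
Hunk 4: at line 2 remove [masaz,abqtd] add [tpsf,vydfk] -> 12 lines: cutsl zdjw tpsf vydfk sgoj pkm bdur yhweh zrfdd saxvl phf tbftl
Hunk 5: at line 5 remove [bdur,yhweh,zrfdd] add [rzr,fks,ivvq] -> 12 lines: cutsl zdjw tpsf vydfk sgoj pkm rzr fks ivvq saxvl phf tbftl
Hunk 6: at line 1 remove [tpsf] add [bep,ait] -> 13 lines: cutsl zdjw bep ait vydfk sgoj pkm rzr fks ivvq saxvl phf tbftl
Hunk 7: at line 2 remove [ait] add [mvc,siqef] -> 14 lines: cutsl zdjw bep mvc siqef vydfk sgoj pkm rzr fks ivvq saxvl phf tbftl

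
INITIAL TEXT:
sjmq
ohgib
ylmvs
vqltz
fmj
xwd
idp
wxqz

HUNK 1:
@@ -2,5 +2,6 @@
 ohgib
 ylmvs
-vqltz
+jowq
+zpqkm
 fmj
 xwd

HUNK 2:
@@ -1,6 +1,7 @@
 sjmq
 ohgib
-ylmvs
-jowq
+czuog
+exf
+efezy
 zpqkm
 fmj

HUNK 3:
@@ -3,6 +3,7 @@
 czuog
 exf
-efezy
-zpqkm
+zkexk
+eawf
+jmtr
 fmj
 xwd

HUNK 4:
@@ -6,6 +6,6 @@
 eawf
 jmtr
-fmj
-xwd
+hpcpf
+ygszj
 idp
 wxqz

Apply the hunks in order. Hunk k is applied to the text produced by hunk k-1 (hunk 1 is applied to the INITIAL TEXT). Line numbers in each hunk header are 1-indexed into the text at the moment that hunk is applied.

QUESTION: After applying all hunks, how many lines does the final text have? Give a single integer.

Answer: 11

Derivation:
Hunk 1: at line 2 remove [vqltz] add [jowq,zpqkm] -> 9 lines: sjmq ohgib ylmvs jowq zpqkm fmj xwd idp wxqz
Hunk 2: at line 1 remove [ylmvs,jowq] add [czuog,exf,efezy] -> 10 lines: sjmq ohgib czuog exf efezy zpqkm fmj xwd idp wxqz
Hunk 3: at line 3 remove [efezy,zpqkm] add [zkexk,eawf,jmtr] -> 11 lines: sjmq ohgib czuog exf zkexk eawf jmtr fmj xwd idp wxqz
Hunk 4: at line 6 remove [fmj,xwd] add [hpcpf,ygszj] -> 11 lines: sjmq ohgib czuog exf zkexk eawf jmtr hpcpf ygszj idp wxqz
Final line count: 11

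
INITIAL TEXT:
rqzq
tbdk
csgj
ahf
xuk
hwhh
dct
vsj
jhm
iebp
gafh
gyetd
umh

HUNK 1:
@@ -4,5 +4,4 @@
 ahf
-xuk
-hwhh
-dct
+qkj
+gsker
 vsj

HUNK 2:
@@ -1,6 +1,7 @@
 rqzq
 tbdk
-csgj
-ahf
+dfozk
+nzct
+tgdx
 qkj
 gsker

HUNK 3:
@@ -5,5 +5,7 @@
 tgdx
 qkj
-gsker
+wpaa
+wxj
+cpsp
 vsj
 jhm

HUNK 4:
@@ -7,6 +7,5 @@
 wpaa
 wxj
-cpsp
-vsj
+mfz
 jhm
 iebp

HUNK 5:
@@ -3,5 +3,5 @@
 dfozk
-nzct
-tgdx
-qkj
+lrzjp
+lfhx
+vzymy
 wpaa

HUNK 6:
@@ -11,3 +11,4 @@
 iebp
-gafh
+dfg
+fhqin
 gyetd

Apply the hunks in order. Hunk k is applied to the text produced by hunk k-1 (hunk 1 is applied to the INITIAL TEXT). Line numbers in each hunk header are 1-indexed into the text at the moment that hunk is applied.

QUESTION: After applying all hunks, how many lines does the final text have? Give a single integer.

Hunk 1: at line 4 remove [xuk,hwhh,dct] add [qkj,gsker] -> 12 lines: rqzq tbdk csgj ahf qkj gsker vsj jhm iebp gafh gyetd umh
Hunk 2: at line 1 remove [csgj,ahf] add [dfozk,nzct,tgdx] -> 13 lines: rqzq tbdk dfozk nzct tgdx qkj gsker vsj jhm iebp gafh gyetd umh
Hunk 3: at line 5 remove [gsker] add [wpaa,wxj,cpsp] -> 15 lines: rqzq tbdk dfozk nzct tgdx qkj wpaa wxj cpsp vsj jhm iebp gafh gyetd umh
Hunk 4: at line 7 remove [cpsp,vsj] add [mfz] -> 14 lines: rqzq tbdk dfozk nzct tgdx qkj wpaa wxj mfz jhm iebp gafh gyetd umh
Hunk 5: at line 3 remove [nzct,tgdx,qkj] add [lrzjp,lfhx,vzymy] -> 14 lines: rqzq tbdk dfozk lrzjp lfhx vzymy wpaa wxj mfz jhm iebp gafh gyetd umh
Hunk 6: at line 11 remove [gafh] add [dfg,fhqin] -> 15 lines: rqzq tbdk dfozk lrzjp lfhx vzymy wpaa wxj mfz jhm iebp dfg fhqin gyetd umh
Final line count: 15

Answer: 15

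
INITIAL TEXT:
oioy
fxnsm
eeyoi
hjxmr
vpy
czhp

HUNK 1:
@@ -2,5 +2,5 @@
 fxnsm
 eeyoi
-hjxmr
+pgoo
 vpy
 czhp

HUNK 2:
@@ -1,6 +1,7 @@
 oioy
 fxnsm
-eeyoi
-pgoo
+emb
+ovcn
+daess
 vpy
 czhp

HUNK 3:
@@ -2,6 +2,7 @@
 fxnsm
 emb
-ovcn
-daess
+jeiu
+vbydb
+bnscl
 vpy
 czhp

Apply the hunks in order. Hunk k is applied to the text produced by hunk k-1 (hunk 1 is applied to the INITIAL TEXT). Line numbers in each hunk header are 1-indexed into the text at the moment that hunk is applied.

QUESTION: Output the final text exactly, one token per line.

Answer: oioy
fxnsm
emb
jeiu
vbydb
bnscl
vpy
czhp

Derivation:
Hunk 1: at line 2 remove [hjxmr] add [pgoo] -> 6 lines: oioy fxnsm eeyoi pgoo vpy czhp
Hunk 2: at line 1 remove [eeyoi,pgoo] add [emb,ovcn,daess] -> 7 lines: oioy fxnsm emb ovcn daess vpy czhp
Hunk 3: at line 2 remove [ovcn,daess] add [jeiu,vbydb,bnscl] -> 8 lines: oioy fxnsm emb jeiu vbydb bnscl vpy czhp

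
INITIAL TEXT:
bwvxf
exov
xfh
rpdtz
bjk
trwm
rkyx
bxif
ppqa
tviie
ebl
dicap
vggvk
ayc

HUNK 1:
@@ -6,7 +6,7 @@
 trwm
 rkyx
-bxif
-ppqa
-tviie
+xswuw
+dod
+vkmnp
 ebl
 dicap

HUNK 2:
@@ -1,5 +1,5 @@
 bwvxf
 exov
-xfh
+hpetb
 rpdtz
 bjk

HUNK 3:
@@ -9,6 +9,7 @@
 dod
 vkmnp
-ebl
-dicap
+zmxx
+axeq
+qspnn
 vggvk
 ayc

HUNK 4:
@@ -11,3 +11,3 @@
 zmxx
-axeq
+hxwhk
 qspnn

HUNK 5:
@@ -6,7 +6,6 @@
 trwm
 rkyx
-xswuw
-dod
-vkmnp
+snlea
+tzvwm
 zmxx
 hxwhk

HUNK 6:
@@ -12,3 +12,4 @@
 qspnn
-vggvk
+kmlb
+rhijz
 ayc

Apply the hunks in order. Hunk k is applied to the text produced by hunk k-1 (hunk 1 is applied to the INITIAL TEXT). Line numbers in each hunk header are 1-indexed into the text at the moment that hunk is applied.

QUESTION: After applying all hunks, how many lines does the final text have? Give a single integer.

Hunk 1: at line 6 remove [bxif,ppqa,tviie] add [xswuw,dod,vkmnp] -> 14 lines: bwvxf exov xfh rpdtz bjk trwm rkyx xswuw dod vkmnp ebl dicap vggvk ayc
Hunk 2: at line 1 remove [xfh] add [hpetb] -> 14 lines: bwvxf exov hpetb rpdtz bjk trwm rkyx xswuw dod vkmnp ebl dicap vggvk ayc
Hunk 3: at line 9 remove [ebl,dicap] add [zmxx,axeq,qspnn] -> 15 lines: bwvxf exov hpetb rpdtz bjk trwm rkyx xswuw dod vkmnp zmxx axeq qspnn vggvk ayc
Hunk 4: at line 11 remove [axeq] add [hxwhk] -> 15 lines: bwvxf exov hpetb rpdtz bjk trwm rkyx xswuw dod vkmnp zmxx hxwhk qspnn vggvk ayc
Hunk 5: at line 6 remove [xswuw,dod,vkmnp] add [snlea,tzvwm] -> 14 lines: bwvxf exov hpetb rpdtz bjk trwm rkyx snlea tzvwm zmxx hxwhk qspnn vggvk ayc
Hunk 6: at line 12 remove [vggvk] add [kmlb,rhijz] -> 15 lines: bwvxf exov hpetb rpdtz bjk trwm rkyx snlea tzvwm zmxx hxwhk qspnn kmlb rhijz ayc
Final line count: 15

Answer: 15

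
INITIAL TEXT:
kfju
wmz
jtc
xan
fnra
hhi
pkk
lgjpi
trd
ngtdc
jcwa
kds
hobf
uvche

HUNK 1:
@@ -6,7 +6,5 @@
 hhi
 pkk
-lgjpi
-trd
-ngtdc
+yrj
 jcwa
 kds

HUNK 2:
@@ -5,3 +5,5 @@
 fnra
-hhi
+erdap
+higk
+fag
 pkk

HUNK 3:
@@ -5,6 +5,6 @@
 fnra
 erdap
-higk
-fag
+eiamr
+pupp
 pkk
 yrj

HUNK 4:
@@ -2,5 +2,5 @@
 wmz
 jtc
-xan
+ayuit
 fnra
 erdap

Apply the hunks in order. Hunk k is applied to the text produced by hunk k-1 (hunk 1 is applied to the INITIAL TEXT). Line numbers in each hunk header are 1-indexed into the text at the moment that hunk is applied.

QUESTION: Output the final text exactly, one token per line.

Answer: kfju
wmz
jtc
ayuit
fnra
erdap
eiamr
pupp
pkk
yrj
jcwa
kds
hobf
uvche

Derivation:
Hunk 1: at line 6 remove [lgjpi,trd,ngtdc] add [yrj] -> 12 lines: kfju wmz jtc xan fnra hhi pkk yrj jcwa kds hobf uvche
Hunk 2: at line 5 remove [hhi] add [erdap,higk,fag] -> 14 lines: kfju wmz jtc xan fnra erdap higk fag pkk yrj jcwa kds hobf uvche
Hunk 3: at line 5 remove [higk,fag] add [eiamr,pupp] -> 14 lines: kfju wmz jtc xan fnra erdap eiamr pupp pkk yrj jcwa kds hobf uvche
Hunk 4: at line 2 remove [xan] add [ayuit] -> 14 lines: kfju wmz jtc ayuit fnra erdap eiamr pupp pkk yrj jcwa kds hobf uvche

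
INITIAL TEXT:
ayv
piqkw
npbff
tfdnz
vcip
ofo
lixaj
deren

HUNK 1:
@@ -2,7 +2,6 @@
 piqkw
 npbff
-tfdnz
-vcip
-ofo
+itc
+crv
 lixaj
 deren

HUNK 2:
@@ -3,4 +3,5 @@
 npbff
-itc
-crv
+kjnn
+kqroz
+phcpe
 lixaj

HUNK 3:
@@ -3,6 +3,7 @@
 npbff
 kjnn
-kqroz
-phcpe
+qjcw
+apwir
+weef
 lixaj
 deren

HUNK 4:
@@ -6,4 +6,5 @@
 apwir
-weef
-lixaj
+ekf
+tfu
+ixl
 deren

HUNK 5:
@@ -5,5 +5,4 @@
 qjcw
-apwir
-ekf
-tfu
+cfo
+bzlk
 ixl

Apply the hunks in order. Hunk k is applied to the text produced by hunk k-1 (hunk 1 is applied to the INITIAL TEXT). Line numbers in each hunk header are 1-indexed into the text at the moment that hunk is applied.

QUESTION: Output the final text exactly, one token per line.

Answer: ayv
piqkw
npbff
kjnn
qjcw
cfo
bzlk
ixl
deren

Derivation:
Hunk 1: at line 2 remove [tfdnz,vcip,ofo] add [itc,crv] -> 7 lines: ayv piqkw npbff itc crv lixaj deren
Hunk 2: at line 3 remove [itc,crv] add [kjnn,kqroz,phcpe] -> 8 lines: ayv piqkw npbff kjnn kqroz phcpe lixaj deren
Hunk 3: at line 3 remove [kqroz,phcpe] add [qjcw,apwir,weef] -> 9 lines: ayv piqkw npbff kjnn qjcw apwir weef lixaj deren
Hunk 4: at line 6 remove [weef,lixaj] add [ekf,tfu,ixl] -> 10 lines: ayv piqkw npbff kjnn qjcw apwir ekf tfu ixl deren
Hunk 5: at line 5 remove [apwir,ekf,tfu] add [cfo,bzlk] -> 9 lines: ayv piqkw npbff kjnn qjcw cfo bzlk ixl deren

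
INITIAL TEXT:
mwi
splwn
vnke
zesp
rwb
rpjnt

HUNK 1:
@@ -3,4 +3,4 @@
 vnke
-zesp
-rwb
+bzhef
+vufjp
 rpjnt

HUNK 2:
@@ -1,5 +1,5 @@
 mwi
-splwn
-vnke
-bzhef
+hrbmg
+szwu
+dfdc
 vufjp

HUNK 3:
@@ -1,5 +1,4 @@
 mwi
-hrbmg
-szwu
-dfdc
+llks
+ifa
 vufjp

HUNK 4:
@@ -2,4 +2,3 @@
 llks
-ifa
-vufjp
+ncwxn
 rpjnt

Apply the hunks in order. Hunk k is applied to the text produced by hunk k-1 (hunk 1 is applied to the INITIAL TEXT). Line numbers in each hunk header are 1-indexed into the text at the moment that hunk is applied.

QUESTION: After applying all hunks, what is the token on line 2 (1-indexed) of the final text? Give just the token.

Answer: llks

Derivation:
Hunk 1: at line 3 remove [zesp,rwb] add [bzhef,vufjp] -> 6 lines: mwi splwn vnke bzhef vufjp rpjnt
Hunk 2: at line 1 remove [splwn,vnke,bzhef] add [hrbmg,szwu,dfdc] -> 6 lines: mwi hrbmg szwu dfdc vufjp rpjnt
Hunk 3: at line 1 remove [hrbmg,szwu,dfdc] add [llks,ifa] -> 5 lines: mwi llks ifa vufjp rpjnt
Hunk 4: at line 2 remove [ifa,vufjp] add [ncwxn] -> 4 lines: mwi llks ncwxn rpjnt
Final line 2: llks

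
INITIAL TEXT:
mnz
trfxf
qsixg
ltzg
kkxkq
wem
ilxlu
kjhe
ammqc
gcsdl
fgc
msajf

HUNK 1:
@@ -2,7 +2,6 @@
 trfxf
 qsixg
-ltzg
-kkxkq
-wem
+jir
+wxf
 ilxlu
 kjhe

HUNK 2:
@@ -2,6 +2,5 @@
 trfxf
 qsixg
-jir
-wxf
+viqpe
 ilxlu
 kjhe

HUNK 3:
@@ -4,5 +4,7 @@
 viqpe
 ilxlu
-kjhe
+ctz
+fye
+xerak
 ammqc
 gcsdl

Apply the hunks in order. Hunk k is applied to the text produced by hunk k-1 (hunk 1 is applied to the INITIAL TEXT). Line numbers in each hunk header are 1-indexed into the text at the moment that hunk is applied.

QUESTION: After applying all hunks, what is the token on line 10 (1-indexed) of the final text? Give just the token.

Hunk 1: at line 2 remove [ltzg,kkxkq,wem] add [jir,wxf] -> 11 lines: mnz trfxf qsixg jir wxf ilxlu kjhe ammqc gcsdl fgc msajf
Hunk 2: at line 2 remove [jir,wxf] add [viqpe] -> 10 lines: mnz trfxf qsixg viqpe ilxlu kjhe ammqc gcsdl fgc msajf
Hunk 3: at line 4 remove [kjhe] add [ctz,fye,xerak] -> 12 lines: mnz trfxf qsixg viqpe ilxlu ctz fye xerak ammqc gcsdl fgc msajf
Final line 10: gcsdl

Answer: gcsdl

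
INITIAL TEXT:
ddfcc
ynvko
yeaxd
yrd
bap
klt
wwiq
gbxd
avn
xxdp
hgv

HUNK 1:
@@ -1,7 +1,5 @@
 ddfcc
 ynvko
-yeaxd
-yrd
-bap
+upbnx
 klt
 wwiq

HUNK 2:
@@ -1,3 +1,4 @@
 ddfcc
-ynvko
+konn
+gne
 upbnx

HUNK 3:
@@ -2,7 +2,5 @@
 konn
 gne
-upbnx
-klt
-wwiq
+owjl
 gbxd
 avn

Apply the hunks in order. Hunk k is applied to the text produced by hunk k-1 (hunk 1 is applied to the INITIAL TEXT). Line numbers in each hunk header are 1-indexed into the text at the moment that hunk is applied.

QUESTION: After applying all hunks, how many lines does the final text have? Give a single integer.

Answer: 8

Derivation:
Hunk 1: at line 1 remove [yeaxd,yrd,bap] add [upbnx] -> 9 lines: ddfcc ynvko upbnx klt wwiq gbxd avn xxdp hgv
Hunk 2: at line 1 remove [ynvko] add [konn,gne] -> 10 lines: ddfcc konn gne upbnx klt wwiq gbxd avn xxdp hgv
Hunk 3: at line 2 remove [upbnx,klt,wwiq] add [owjl] -> 8 lines: ddfcc konn gne owjl gbxd avn xxdp hgv
Final line count: 8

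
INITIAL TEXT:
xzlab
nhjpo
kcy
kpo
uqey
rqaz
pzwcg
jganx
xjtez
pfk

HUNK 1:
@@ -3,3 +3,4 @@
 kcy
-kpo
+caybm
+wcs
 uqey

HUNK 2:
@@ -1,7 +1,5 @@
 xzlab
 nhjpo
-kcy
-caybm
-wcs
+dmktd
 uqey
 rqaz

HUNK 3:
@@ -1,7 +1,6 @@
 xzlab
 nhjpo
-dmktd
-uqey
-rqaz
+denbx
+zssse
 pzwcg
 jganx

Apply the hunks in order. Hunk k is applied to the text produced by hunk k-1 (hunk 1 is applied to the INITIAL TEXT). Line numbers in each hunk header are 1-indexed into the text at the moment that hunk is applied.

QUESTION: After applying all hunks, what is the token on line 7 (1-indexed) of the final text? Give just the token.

Hunk 1: at line 3 remove [kpo] add [caybm,wcs] -> 11 lines: xzlab nhjpo kcy caybm wcs uqey rqaz pzwcg jganx xjtez pfk
Hunk 2: at line 1 remove [kcy,caybm,wcs] add [dmktd] -> 9 lines: xzlab nhjpo dmktd uqey rqaz pzwcg jganx xjtez pfk
Hunk 3: at line 1 remove [dmktd,uqey,rqaz] add [denbx,zssse] -> 8 lines: xzlab nhjpo denbx zssse pzwcg jganx xjtez pfk
Final line 7: xjtez

Answer: xjtez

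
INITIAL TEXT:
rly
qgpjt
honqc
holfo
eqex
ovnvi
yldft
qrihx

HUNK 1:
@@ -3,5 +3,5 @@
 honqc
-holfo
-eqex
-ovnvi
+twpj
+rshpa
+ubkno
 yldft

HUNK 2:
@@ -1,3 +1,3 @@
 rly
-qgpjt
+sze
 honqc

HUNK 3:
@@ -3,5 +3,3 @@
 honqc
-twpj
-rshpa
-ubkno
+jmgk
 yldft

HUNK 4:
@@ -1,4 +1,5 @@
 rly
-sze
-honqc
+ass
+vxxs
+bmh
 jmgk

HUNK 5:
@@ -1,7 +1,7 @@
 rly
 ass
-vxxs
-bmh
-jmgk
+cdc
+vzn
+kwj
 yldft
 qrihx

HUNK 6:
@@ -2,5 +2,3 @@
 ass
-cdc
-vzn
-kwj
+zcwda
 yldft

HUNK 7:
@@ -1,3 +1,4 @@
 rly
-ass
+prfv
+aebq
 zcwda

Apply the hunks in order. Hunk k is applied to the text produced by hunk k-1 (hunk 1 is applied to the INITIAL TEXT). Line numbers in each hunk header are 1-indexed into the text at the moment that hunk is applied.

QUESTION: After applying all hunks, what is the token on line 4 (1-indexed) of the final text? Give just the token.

Answer: zcwda

Derivation:
Hunk 1: at line 3 remove [holfo,eqex,ovnvi] add [twpj,rshpa,ubkno] -> 8 lines: rly qgpjt honqc twpj rshpa ubkno yldft qrihx
Hunk 2: at line 1 remove [qgpjt] add [sze] -> 8 lines: rly sze honqc twpj rshpa ubkno yldft qrihx
Hunk 3: at line 3 remove [twpj,rshpa,ubkno] add [jmgk] -> 6 lines: rly sze honqc jmgk yldft qrihx
Hunk 4: at line 1 remove [sze,honqc] add [ass,vxxs,bmh] -> 7 lines: rly ass vxxs bmh jmgk yldft qrihx
Hunk 5: at line 1 remove [vxxs,bmh,jmgk] add [cdc,vzn,kwj] -> 7 lines: rly ass cdc vzn kwj yldft qrihx
Hunk 6: at line 2 remove [cdc,vzn,kwj] add [zcwda] -> 5 lines: rly ass zcwda yldft qrihx
Hunk 7: at line 1 remove [ass] add [prfv,aebq] -> 6 lines: rly prfv aebq zcwda yldft qrihx
Final line 4: zcwda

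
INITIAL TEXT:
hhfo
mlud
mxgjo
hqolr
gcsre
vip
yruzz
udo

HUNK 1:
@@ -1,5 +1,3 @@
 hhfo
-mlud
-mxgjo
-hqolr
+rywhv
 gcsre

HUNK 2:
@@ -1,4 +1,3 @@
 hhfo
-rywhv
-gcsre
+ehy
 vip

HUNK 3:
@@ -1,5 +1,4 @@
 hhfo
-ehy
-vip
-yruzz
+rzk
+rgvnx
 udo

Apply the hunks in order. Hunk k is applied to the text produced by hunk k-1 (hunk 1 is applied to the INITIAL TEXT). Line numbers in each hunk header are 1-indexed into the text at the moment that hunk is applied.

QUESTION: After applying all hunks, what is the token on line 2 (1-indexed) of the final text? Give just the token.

Answer: rzk

Derivation:
Hunk 1: at line 1 remove [mlud,mxgjo,hqolr] add [rywhv] -> 6 lines: hhfo rywhv gcsre vip yruzz udo
Hunk 2: at line 1 remove [rywhv,gcsre] add [ehy] -> 5 lines: hhfo ehy vip yruzz udo
Hunk 3: at line 1 remove [ehy,vip,yruzz] add [rzk,rgvnx] -> 4 lines: hhfo rzk rgvnx udo
Final line 2: rzk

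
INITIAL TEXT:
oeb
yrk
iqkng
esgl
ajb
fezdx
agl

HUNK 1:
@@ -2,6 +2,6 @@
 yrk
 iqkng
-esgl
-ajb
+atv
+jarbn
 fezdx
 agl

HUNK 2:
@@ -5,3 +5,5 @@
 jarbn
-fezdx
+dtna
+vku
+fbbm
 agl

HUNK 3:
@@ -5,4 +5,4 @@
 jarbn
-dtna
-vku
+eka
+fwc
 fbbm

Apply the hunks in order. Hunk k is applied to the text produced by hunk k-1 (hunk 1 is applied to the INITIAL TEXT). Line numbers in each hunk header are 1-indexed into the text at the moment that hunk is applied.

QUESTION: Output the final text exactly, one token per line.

Hunk 1: at line 2 remove [esgl,ajb] add [atv,jarbn] -> 7 lines: oeb yrk iqkng atv jarbn fezdx agl
Hunk 2: at line 5 remove [fezdx] add [dtna,vku,fbbm] -> 9 lines: oeb yrk iqkng atv jarbn dtna vku fbbm agl
Hunk 3: at line 5 remove [dtna,vku] add [eka,fwc] -> 9 lines: oeb yrk iqkng atv jarbn eka fwc fbbm agl

Answer: oeb
yrk
iqkng
atv
jarbn
eka
fwc
fbbm
agl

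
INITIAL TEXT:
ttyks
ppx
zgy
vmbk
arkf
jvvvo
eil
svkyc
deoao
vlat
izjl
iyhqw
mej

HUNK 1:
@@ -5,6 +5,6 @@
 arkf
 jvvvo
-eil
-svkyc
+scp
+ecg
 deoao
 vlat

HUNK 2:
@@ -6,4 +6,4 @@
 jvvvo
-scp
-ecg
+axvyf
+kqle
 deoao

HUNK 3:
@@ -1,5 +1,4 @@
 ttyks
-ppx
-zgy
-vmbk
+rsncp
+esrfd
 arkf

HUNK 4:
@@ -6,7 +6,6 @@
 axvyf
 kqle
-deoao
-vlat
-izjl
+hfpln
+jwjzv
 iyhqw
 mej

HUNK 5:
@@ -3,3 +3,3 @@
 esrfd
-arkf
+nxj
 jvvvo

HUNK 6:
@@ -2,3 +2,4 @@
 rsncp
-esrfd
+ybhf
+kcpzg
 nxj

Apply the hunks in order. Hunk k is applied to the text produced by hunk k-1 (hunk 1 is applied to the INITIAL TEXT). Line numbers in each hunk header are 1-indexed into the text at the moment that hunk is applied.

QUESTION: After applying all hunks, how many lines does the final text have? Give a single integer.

Hunk 1: at line 5 remove [eil,svkyc] add [scp,ecg] -> 13 lines: ttyks ppx zgy vmbk arkf jvvvo scp ecg deoao vlat izjl iyhqw mej
Hunk 2: at line 6 remove [scp,ecg] add [axvyf,kqle] -> 13 lines: ttyks ppx zgy vmbk arkf jvvvo axvyf kqle deoao vlat izjl iyhqw mej
Hunk 3: at line 1 remove [ppx,zgy,vmbk] add [rsncp,esrfd] -> 12 lines: ttyks rsncp esrfd arkf jvvvo axvyf kqle deoao vlat izjl iyhqw mej
Hunk 4: at line 6 remove [deoao,vlat,izjl] add [hfpln,jwjzv] -> 11 lines: ttyks rsncp esrfd arkf jvvvo axvyf kqle hfpln jwjzv iyhqw mej
Hunk 5: at line 3 remove [arkf] add [nxj] -> 11 lines: ttyks rsncp esrfd nxj jvvvo axvyf kqle hfpln jwjzv iyhqw mej
Hunk 6: at line 2 remove [esrfd] add [ybhf,kcpzg] -> 12 lines: ttyks rsncp ybhf kcpzg nxj jvvvo axvyf kqle hfpln jwjzv iyhqw mej
Final line count: 12

Answer: 12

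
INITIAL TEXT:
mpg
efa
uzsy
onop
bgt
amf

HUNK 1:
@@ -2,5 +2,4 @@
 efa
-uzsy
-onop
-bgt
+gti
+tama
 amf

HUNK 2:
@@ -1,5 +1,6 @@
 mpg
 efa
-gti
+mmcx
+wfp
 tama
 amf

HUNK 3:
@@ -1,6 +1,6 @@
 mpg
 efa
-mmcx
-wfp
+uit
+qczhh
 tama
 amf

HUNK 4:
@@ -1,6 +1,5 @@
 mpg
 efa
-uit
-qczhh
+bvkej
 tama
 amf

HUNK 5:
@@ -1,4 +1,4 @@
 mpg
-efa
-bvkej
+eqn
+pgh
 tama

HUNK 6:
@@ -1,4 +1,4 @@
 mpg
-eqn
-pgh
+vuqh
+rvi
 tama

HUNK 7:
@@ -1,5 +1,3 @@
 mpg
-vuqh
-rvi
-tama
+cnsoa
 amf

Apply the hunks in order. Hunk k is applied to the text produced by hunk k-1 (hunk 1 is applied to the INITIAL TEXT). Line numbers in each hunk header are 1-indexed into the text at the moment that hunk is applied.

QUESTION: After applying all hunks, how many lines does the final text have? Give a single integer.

Answer: 3

Derivation:
Hunk 1: at line 2 remove [uzsy,onop,bgt] add [gti,tama] -> 5 lines: mpg efa gti tama amf
Hunk 2: at line 1 remove [gti] add [mmcx,wfp] -> 6 lines: mpg efa mmcx wfp tama amf
Hunk 3: at line 1 remove [mmcx,wfp] add [uit,qczhh] -> 6 lines: mpg efa uit qczhh tama amf
Hunk 4: at line 1 remove [uit,qczhh] add [bvkej] -> 5 lines: mpg efa bvkej tama amf
Hunk 5: at line 1 remove [efa,bvkej] add [eqn,pgh] -> 5 lines: mpg eqn pgh tama amf
Hunk 6: at line 1 remove [eqn,pgh] add [vuqh,rvi] -> 5 lines: mpg vuqh rvi tama amf
Hunk 7: at line 1 remove [vuqh,rvi,tama] add [cnsoa] -> 3 lines: mpg cnsoa amf
Final line count: 3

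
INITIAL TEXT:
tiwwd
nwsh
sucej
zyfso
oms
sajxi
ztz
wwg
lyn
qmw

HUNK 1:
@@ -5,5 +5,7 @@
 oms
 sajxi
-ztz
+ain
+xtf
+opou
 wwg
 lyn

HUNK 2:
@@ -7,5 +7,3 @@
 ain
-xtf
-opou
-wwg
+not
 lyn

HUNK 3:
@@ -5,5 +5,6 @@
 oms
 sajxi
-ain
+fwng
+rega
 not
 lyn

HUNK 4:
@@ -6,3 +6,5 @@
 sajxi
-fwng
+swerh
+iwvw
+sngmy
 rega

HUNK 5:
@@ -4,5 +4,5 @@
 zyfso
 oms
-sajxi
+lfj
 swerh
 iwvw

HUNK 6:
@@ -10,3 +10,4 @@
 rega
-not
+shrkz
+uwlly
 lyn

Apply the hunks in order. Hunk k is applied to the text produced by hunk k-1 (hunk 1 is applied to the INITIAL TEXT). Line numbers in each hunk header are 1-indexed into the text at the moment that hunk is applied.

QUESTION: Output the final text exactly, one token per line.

Hunk 1: at line 5 remove [ztz] add [ain,xtf,opou] -> 12 lines: tiwwd nwsh sucej zyfso oms sajxi ain xtf opou wwg lyn qmw
Hunk 2: at line 7 remove [xtf,opou,wwg] add [not] -> 10 lines: tiwwd nwsh sucej zyfso oms sajxi ain not lyn qmw
Hunk 3: at line 5 remove [ain] add [fwng,rega] -> 11 lines: tiwwd nwsh sucej zyfso oms sajxi fwng rega not lyn qmw
Hunk 4: at line 6 remove [fwng] add [swerh,iwvw,sngmy] -> 13 lines: tiwwd nwsh sucej zyfso oms sajxi swerh iwvw sngmy rega not lyn qmw
Hunk 5: at line 4 remove [sajxi] add [lfj] -> 13 lines: tiwwd nwsh sucej zyfso oms lfj swerh iwvw sngmy rega not lyn qmw
Hunk 6: at line 10 remove [not] add [shrkz,uwlly] -> 14 lines: tiwwd nwsh sucej zyfso oms lfj swerh iwvw sngmy rega shrkz uwlly lyn qmw

Answer: tiwwd
nwsh
sucej
zyfso
oms
lfj
swerh
iwvw
sngmy
rega
shrkz
uwlly
lyn
qmw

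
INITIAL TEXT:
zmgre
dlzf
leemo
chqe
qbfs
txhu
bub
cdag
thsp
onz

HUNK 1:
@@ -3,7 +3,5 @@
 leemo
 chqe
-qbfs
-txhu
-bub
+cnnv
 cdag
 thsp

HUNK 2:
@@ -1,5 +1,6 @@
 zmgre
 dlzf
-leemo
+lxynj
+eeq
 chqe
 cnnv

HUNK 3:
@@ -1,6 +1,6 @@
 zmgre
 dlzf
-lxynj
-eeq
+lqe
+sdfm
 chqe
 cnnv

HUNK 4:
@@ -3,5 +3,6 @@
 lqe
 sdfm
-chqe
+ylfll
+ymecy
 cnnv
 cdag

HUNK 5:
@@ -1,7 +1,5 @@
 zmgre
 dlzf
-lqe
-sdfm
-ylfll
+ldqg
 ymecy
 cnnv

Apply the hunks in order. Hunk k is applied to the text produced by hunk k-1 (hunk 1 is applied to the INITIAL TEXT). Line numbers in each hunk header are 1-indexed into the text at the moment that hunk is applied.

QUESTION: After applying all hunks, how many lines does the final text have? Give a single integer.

Answer: 8

Derivation:
Hunk 1: at line 3 remove [qbfs,txhu,bub] add [cnnv] -> 8 lines: zmgre dlzf leemo chqe cnnv cdag thsp onz
Hunk 2: at line 1 remove [leemo] add [lxynj,eeq] -> 9 lines: zmgre dlzf lxynj eeq chqe cnnv cdag thsp onz
Hunk 3: at line 1 remove [lxynj,eeq] add [lqe,sdfm] -> 9 lines: zmgre dlzf lqe sdfm chqe cnnv cdag thsp onz
Hunk 4: at line 3 remove [chqe] add [ylfll,ymecy] -> 10 lines: zmgre dlzf lqe sdfm ylfll ymecy cnnv cdag thsp onz
Hunk 5: at line 1 remove [lqe,sdfm,ylfll] add [ldqg] -> 8 lines: zmgre dlzf ldqg ymecy cnnv cdag thsp onz
Final line count: 8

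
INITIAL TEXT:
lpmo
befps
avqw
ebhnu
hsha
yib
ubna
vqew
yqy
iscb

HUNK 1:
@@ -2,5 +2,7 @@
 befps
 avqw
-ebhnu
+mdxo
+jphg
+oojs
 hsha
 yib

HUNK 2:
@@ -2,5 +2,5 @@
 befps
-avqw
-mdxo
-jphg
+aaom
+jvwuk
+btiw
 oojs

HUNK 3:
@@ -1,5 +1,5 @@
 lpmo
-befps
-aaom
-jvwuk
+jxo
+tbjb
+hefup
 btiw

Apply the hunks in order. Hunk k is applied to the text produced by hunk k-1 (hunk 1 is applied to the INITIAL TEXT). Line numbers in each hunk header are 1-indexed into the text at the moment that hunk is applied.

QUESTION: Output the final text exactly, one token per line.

Answer: lpmo
jxo
tbjb
hefup
btiw
oojs
hsha
yib
ubna
vqew
yqy
iscb

Derivation:
Hunk 1: at line 2 remove [ebhnu] add [mdxo,jphg,oojs] -> 12 lines: lpmo befps avqw mdxo jphg oojs hsha yib ubna vqew yqy iscb
Hunk 2: at line 2 remove [avqw,mdxo,jphg] add [aaom,jvwuk,btiw] -> 12 lines: lpmo befps aaom jvwuk btiw oojs hsha yib ubna vqew yqy iscb
Hunk 3: at line 1 remove [befps,aaom,jvwuk] add [jxo,tbjb,hefup] -> 12 lines: lpmo jxo tbjb hefup btiw oojs hsha yib ubna vqew yqy iscb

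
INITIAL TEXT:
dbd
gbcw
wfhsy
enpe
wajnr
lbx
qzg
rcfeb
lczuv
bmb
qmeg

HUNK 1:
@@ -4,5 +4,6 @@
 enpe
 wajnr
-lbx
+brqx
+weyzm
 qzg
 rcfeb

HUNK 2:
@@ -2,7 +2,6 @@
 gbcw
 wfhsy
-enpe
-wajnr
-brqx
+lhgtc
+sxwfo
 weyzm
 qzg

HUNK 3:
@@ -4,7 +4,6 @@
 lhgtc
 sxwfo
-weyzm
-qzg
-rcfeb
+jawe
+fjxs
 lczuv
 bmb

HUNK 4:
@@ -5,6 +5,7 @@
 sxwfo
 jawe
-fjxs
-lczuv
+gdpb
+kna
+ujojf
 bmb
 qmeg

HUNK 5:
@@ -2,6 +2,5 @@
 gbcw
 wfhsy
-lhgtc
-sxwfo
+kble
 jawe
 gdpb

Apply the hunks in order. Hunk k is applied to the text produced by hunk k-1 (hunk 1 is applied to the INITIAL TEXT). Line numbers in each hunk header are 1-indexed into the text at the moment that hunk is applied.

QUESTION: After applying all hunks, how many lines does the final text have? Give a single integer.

Hunk 1: at line 4 remove [lbx] add [brqx,weyzm] -> 12 lines: dbd gbcw wfhsy enpe wajnr brqx weyzm qzg rcfeb lczuv bmb qmeg
Hunk 2: at line 2 remove [enpe,wajnr,brqx] add [lhgtc,sxwfo] -> 11 lines: dbd gbcw wfhsy lhgtc sxwfo weyzm qzg rcfeb lczuv bmb qmeg
Hunk 3: at line 4 remove [weyzm,qzg,rcfeb] add [jawe,fjxs] -> 10 lines: dbd gbcw wfhsy lhgtc sxwfo jawe fjxs lczuv bmb qmeg
Hunk 4: at line 5 remove [fjxs,lczuv] add [gdpb,kna,ujojf] -> 11 lines: dbd gbcw wfhsy lhgtc sxwfo jawe gdpb kna ujojf bmb qmeg
Hunk 5: at line 2 remove [lhgtc,sxwfo] add [kble] -> 10 lines: dbd gbcw wfhsy kble jawe gdpb kna ujojf bmb qmeg
Final line count: 10

Answer: 10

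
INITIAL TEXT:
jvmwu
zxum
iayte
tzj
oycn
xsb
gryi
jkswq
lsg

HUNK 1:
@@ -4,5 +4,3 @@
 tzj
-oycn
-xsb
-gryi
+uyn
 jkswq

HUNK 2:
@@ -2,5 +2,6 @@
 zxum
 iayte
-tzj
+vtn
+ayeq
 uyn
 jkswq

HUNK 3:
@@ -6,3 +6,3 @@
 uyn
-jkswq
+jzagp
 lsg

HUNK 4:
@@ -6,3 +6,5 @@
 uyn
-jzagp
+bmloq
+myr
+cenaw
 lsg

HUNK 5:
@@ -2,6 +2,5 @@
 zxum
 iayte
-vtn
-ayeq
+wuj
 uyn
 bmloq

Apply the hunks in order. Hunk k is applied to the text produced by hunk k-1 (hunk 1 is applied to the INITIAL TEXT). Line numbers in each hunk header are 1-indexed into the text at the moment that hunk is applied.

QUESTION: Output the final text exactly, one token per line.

Hunk 1: at line 4 remove [oycn,xsb,gryi] add [uyn] -> 7 lines: jvmwu zxum iayte tzj uyn jkswq lsg
Hunk 2: at line 2 remove [tzj] add [vtn,ayeq] -> 8 lines: jvmwu zxum iayte vtn ayeq uyn jkswq lsg
Hunk 3: at line 6 remove [jkswq] add [jzagp] -> 8 lines: jvmwu zxum iayte vtn ayeq uyn jzagp lsg
Hunk 4: at line 6 remove [jzagp] add [bmloq,myr,cenaw] -> 10 lines: jvmwu zxum iayte vtn ayeq uyn bmloq myr cenaw lsg
Hunk 5: at line 2 remove [vtn,ayeq] add [wuj] -> 9 lines: jvmwu zxum iayte wuj uyn bmloq myr cenaw lsg

Answer: jvmwu
zxum
iayte
wuj
uyn
bmloq
myr
cenaw
lsg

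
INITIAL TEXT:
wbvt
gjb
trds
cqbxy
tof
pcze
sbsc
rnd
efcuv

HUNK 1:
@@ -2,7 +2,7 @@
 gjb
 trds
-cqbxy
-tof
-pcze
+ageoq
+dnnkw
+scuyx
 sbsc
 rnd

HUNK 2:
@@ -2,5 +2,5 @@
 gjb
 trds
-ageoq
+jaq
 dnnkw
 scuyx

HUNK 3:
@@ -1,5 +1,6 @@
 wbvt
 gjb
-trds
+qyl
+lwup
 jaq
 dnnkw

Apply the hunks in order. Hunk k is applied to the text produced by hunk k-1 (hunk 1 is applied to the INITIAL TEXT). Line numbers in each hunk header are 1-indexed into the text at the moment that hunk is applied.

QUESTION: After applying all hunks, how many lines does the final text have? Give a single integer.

Hunk 1: at line 2 remove [cqbxy,tof,pcze] add [ageoq,dnnkw,scuyx] -> 9 lines: wbvt gjb trds ageoq dnnkw scuyx sbsc rnd efcuv
Hunk 2: at line 2 remove [ageoq] add [jaq] -> 9 lines: wbvt gjb trds jaq dnnkw scuyx sbsc rnd efcuv
Hunk 3: at line 1 remove [trds] add [qyl,lwup] -> 10 lines: wbvt gjb qyl lwup jaq dnnkw scuyx sbsc rnd efcuv
Final line count: 10

Answer: 10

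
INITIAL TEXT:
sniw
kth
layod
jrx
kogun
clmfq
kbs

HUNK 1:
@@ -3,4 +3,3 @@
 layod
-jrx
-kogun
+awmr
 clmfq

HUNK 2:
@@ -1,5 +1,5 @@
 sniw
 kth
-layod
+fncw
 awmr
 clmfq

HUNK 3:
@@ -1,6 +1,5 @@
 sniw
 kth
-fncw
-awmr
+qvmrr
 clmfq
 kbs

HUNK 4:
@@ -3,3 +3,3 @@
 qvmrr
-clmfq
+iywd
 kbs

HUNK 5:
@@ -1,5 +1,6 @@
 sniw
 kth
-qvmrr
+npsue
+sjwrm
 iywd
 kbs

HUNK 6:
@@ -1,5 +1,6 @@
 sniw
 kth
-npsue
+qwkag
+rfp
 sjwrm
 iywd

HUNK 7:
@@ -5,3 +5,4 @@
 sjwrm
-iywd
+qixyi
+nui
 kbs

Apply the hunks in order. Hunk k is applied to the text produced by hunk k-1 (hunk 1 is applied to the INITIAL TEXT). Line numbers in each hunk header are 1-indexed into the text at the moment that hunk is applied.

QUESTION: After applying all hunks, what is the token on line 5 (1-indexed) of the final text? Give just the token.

Answer: sjwrm

Derivation:
Hunk 1: at line 3 remove [jrx,kogun] add [awmr] -> 6 lines: sniw kth layod awmr clmfq kbs
Hunk 2: at line 1 remove [layod] add [fncw] -> 6 lines: sniw kth fncw awmr clmfq kbs
Hunk 3: at line 1 remove [fncw,awmr] add [qvmrr] -> 5 lines: sniw kth qvmrr clmfq kbs
Hunk 4: at line 3 remove [clmfq] add [iywd] -> 5 lines: sniw kth qvmrr iywd kbs
Hunk 5: at line 1 remove [qvmrr] add [npsue,sjwrm] -> 6 lines: sniw kth npsue sjwrm iywd kbs
Hunk 6: at line 1 remove [npsue] add [qwkag,rfp] -> 7 lines: sniw kth qwkag rfp sjwrm iywd kbs
Hunk 7: at line 5 remove [iywd] add [qixyi,nui] -> 8 lines: sniw kth qwkag rfp sjwrm qixyi nui kbs
Final line 5: sjwrm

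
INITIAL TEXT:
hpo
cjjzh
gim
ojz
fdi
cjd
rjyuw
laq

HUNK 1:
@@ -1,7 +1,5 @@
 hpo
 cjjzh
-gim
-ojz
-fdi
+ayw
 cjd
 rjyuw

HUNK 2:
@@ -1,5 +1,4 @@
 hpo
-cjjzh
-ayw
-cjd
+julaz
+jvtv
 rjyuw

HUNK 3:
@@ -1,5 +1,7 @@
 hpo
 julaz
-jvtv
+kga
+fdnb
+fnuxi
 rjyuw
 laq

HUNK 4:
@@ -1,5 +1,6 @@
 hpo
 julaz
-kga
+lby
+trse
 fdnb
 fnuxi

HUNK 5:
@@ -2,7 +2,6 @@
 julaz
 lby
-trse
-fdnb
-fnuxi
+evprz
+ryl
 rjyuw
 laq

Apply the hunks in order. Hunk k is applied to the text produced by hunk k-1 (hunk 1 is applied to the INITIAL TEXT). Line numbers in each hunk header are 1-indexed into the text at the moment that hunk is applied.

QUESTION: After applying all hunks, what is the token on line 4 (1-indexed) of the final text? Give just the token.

Hunk 1: at line 1 remove [gim,ojz,fdi] add [ayw] -> 6 lines: hpo cjjzh ayw cjd rjyuw laq
Hunk 2: at line 1 remove [cjjzh,ayw,cjd] add [julaz,jvtv] -> 5 lines: hpo julaz jvtv rjyuw laq
Hunk 3: at line 1 remove [jvtv] add [kga,fdnb,fnuxi] -> 7 lines: hpo julaz kga fdnb fnuxi rjyuw laq
Hunk 4: at line 1 remove [kga] add [lby,trse] -> 8 lines: hpo julaz lby trse fdnb fnuxi rjyuw laq
Hunk 5: at line 2 remove [trse,fdnb,fnuxi] add [evprz,ryl] -> 7 lines: hpo julaz lby evprz ryl rjyuw laq
Final line 4: evprz

Answer: evprz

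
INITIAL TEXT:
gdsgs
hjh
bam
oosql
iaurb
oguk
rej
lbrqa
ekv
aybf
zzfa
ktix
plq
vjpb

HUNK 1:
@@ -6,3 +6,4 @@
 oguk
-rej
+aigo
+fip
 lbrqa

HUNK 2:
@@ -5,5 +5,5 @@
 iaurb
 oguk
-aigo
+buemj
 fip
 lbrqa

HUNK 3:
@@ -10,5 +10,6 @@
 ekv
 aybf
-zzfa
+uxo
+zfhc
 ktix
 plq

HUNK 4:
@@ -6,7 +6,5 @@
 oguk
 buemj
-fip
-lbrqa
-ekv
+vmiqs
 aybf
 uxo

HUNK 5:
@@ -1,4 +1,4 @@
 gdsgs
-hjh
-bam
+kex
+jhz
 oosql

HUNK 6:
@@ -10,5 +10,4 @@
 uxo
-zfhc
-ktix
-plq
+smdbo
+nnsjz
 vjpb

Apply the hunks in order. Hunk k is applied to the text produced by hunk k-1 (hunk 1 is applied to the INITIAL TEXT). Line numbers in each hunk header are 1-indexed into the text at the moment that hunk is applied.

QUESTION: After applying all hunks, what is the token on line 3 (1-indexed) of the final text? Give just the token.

Hunk 1: at line 6 remove [rej] add [aigo,fip] -> 15 lines: gdsgs hjh bam oosql iaurb oguk aigo fip lbrqa ekv aybf zzfa ktix plq vjpb
Hunk 2: at line 5 remove [aigo] add [buemj] -> 15 lines: gdsgs hjh bam oosql iaurb oguk buemj fip lbrqa ekv aybf zzfa ktix plq vjpb
Hunk 3: at line 10 remove [zzfa] add [uxo,zfhc] -> 16 lines: gdsgs hjh bam oosql iaurb oguk buemj fip lbrqa ekv aybf uxo zfhc ktix plq vjpb
Hunk 4: at line 6 remove [fip,lbrqa,ekv] add [vmiqs] -> 14 lines: gdsgs hjh bam oosql iaurb oguk buemj vmiqs aybf uxo zfhc ktix plq vjpb
Hunk 5: at line 1 remove [hjh,bam] add [kex,jhz] -> 14 lines: gdsgs kex jhz oosql iaurb oguk buemj vmiqs aybf uxo zfhc ktix plq vjpb
Hunk 6: at line 10 remove [zfhc,ktix,plq] add [smdbo,nnsjz] -> 13 lines: gdsgs kex jhz oosql iaurb oguk buemj vmiqs aybf uxo smdbo nnsjz vjpb
Final line 3: jhz

Answer: jhz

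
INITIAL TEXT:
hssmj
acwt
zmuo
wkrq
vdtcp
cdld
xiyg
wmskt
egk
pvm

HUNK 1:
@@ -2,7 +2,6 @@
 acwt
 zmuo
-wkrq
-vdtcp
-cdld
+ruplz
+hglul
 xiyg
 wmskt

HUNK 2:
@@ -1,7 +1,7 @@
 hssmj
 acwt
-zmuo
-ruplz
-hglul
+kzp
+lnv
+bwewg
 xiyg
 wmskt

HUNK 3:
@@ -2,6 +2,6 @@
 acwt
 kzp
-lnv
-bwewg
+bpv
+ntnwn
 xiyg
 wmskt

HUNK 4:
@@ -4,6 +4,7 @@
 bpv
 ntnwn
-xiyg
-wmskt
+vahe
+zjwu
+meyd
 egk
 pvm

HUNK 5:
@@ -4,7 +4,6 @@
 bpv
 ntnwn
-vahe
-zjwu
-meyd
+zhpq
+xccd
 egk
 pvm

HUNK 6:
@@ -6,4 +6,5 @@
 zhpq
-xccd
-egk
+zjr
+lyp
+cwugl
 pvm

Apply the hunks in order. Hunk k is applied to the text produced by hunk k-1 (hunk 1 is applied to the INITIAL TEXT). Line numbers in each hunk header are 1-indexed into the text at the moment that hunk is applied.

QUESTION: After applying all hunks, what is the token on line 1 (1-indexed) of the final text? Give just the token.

Hunk 1: at line 2 remove [wkrq,vdtcp,cdld] add [ruplz,hglul] -> 9 lines: hssmj acwt zmuo ruplz hglul xiyg wmskt egk pvm
Hunk 2: at line 1 remove [zmuo,ruplz,hglul] add [kzp,lnv,bwewg] -> 9 lines: hssmj acwt kzp lnv bwewg xiyg wmskt egk pvm
Hunk 3: at line 2 remove [lnv,bwewg] add [bpv,ntnwn] -> 9 lines: hssmj acwt kzp bpv ntnwn xiyg wmskt egk pvm
Hunk 4: at line 4 remove [xiyg,wmskt] add [vahe,zjwu,meyd] -> 10 lines: hssmj acwt kzp bpv ntnwn vahe zjwu meyd egk pvm
Hunk 5: at line 4 remove [vahe,zjwu,meyd] add [zhpq,xccd] -> 9 lines: hssmj acwt kzp bpv ntnwn zhpq xccd egk pvm
Hunk 6: at line 6 remove [xccd,egk] add [zjr,lyp,cwugl] -> 10 lines: hssmj acwt kzp bpv ntnwn zhpq zjr lyp cwugl pvm
Final line 1: hssmj

Answer: hssmj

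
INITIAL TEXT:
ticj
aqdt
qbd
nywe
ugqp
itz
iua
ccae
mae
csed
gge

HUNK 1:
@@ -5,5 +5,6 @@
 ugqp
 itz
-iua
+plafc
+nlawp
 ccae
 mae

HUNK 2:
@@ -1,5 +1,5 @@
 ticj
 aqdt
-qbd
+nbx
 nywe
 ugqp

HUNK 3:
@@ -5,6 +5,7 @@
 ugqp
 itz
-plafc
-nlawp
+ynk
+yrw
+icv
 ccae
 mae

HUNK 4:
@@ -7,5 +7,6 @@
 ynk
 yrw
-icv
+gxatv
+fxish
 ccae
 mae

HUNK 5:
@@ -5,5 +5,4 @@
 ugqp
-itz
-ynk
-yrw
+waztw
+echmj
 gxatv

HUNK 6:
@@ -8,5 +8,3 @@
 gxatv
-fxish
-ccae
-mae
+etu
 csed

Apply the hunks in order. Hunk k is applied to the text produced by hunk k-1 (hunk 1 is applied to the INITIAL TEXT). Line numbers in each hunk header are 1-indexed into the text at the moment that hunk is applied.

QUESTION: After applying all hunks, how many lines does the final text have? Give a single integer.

Answer: 11

Derivation:
Hunk 1: at line 5 remove [iua] add [plafc,nlawp] -> 12 lines: ticj aqdt qbd nywe ugqp itz plafc nlawp ccae mae csed gge
Hunk 2: at line 1 remove [qbd] add [nbx] -> 12 lines: ticj aqdt nbx nywe ugqp itz plafc nlawp ccae mae csed gge
Hunk 3: at line 5 remove [plafc,nlawp] add [ynk,yrw,icv] -> 13 lines: ticj aqdt nbx nywe ugqp itz ynk yrw icv ccae mae csed gge
Hunk 4: at line 7 remove [icv] add [gxatv,fxish] -> 14 lines: ticj aqdt nbx nywe ugqp itz ynk yrw gxatv fxish ccae mae csed gge
Hunk 5: at line 5 remove [itz,ynk,yrw] add [waztw,echmj] -> 13 lines: ticj aqdt nbx nywe ugqp waztw echmj gxatv fxish ccae mae csed gge
Hunk 6: at line 8 remove [fxish,ccae,mae] add [etu] -> 11 lines: ticj aqdt nbx nywe ugqp waztw echmj gxatv etu csed gge
Final line count: 11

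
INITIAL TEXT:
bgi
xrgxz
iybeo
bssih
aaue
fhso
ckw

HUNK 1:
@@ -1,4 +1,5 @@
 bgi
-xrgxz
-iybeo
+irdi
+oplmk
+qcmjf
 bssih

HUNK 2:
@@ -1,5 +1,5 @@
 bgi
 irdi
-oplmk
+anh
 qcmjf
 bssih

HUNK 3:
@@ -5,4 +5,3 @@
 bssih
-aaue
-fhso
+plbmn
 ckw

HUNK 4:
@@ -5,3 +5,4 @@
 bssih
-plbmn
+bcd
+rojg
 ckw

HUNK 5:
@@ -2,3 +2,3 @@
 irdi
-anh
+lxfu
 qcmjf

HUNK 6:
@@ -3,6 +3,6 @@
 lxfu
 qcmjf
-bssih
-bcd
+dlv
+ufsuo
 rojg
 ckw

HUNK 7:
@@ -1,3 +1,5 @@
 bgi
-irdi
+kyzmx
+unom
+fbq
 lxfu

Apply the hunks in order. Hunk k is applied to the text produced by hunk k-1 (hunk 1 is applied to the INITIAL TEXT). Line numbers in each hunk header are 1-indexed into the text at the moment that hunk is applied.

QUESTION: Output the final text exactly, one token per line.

Answer: bgi
kyzmx
unom
fbq
lxfu
qcmjf
dlv
ufsuo
rojg
ckw

Derivation:
Hunk 1: at line 1 remove [xrgxz,iybeo] add [irdi,oplmk,qcmjf] -> 8 lines: bgi irdi oplmk qcmjf bssih aaue fhso ckw
Hunk 2: at line 1 remove [oplmk] add [anh] -> 8 lines: bgi irdi anh qcmjf bssih aaue fhso ckw
Hunk 3: at line 5 remove [aaue,fhso] add [plbmn] -> 7 lines: bgi irdi anh qcmjf bssih plbmn ckw
Hunk 4: at line 5 remove [plbmn] add [bcd,rojg] -> 8 lines: bgi irdi anh qcmjf bssih bcd rojg ckw
Hunk 5: at line 2 remove [anh] add [lxfu] -> 8 lines: bgi irdi lxfu qcmjf bssih bcd rojg ckw
Hunk 6: at line 3 remove [bssih,bcd] add [dlv,ufsuo] -> 8 lines: bgi irdi lxfu qcmjf dlv ufsuo rojg ckw
Hunk 7: at line 1 remove [irdi] add [kyzmx,unom,fbq] -> 10 lines: bgi kyzmx unom fbq lxfu qcmjf dlv ufsuo rojg ckw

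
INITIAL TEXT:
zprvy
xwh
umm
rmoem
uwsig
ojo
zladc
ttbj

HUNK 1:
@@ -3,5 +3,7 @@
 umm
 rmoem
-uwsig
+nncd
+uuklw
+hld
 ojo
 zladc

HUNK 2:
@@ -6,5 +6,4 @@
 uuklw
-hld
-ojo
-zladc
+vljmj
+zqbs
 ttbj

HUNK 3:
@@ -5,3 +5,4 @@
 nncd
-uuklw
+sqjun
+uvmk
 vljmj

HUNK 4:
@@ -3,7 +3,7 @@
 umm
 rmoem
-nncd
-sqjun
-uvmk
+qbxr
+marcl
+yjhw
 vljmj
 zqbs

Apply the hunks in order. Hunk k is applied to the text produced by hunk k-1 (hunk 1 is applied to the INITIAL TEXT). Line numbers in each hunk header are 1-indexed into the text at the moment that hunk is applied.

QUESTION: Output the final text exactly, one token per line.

Hunk 1: at line 3 remove [uwsig] add [nncd,uuklw,hld] -> 10 lines: zprvy xwh umm rmoem nncd uuklw hld ojo zladc ttbj
Hunk 2: at line 6 remove [hld,ojo,zladc] add [vljmj,zqbs] -> 9 lines: zprvy xwh umm rmoem nncd uuklw vljmj zqbs ttbj
Hunk 3: at line 5 remove [uuklw] add [sqjun,uvmk] -> 10 lines: zprvy xwh umm rmoem nncd sqjun uvmk vljmj zqbs ttbj
Hunk 4: at line 3 remove [nncd,sqjun,uvmk] add [qbxr,marcl,yjhw] -> 10 lines: zprvy xwh umm rmoem qbxr marcl yjhw vljmj zqbs ttbj

Answer: zprvy
xwh
umm
rmoem
qbxr
marcl
yjhw
vljmj
zqbs
ttbj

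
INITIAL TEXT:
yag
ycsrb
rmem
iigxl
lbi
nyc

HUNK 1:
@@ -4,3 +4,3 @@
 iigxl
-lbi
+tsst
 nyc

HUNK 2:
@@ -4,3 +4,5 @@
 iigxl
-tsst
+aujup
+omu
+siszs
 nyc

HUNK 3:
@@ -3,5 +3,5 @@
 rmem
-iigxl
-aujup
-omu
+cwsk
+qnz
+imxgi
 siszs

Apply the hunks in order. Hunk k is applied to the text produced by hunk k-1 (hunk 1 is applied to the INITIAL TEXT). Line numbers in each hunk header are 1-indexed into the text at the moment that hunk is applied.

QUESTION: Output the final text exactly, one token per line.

Answer: yag
ycsrb
rmem
cwsk
qnz
imxgi
siszs
nyc

Derivation:
Hunk 1: at line 4 remove [lbi] add [tsst] -> 6 lines: yag ycsrb rmem iigxl tsst nyc
Hunk 2: at line 4 remove [tsst] add [aujup,omu,siszs] -> 8 lines: yag ycsrb rmem iigxl aujup omu siszs nyc
Hunk 3: at line 3 remove [iigxl,aujup,omu] add [cwsk,qnz,imxgi] -> 8 lines: yag ycsrb rmem cwsk qnz imxgi siszs nyc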